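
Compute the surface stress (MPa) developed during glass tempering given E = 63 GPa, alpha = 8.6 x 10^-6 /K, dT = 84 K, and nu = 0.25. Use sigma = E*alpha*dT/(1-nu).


Tempering stress: sigma = E * alpha * dT / (1 - nu)
  E (MPa) = 63 * 1000 = 63000
  Numerator = 63000 * (8.6 x 10^-6) * 84 = 45.5112
  Denominator = 1 - 0.25 = 0.75
  sigma = 45.5112 / 0.75 = 60.7 MPa

60.7 MPa


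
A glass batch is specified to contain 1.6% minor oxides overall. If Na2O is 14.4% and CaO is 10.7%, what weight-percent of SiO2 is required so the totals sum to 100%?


Known pieces sum to 100%:
  SiO2 = 100 - (others + Na2O + CaO)
  SiO2 = 100 - (1.6 + 14.4 + 10.7) = 73.3%

73.3%


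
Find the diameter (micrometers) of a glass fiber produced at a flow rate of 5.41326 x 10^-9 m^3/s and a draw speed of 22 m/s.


Cross-sectional area from continuity:
  A = Q / v = 5.41326 x 10^-9 / 22 = 2.460573 x 10^-10 m^2
Diameter from circular cross-section:
  d = sqrt(4A / pi) * 10^6 (m -> um)
  d = sqrt(4 * 2.460573 x 10^-10 / pi) * 10^6 = 17.7 um

17.7 um


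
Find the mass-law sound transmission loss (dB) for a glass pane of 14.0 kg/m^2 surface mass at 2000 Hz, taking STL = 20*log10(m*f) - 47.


Mass law: STL = 20 * log10(m * f) - 47
  m * f = 14.0 * 2000 = 28000
  log10(28000) = 4.44716
  STL = 20 * 4.44716 - 47 = 88.9432 - 47 = 41.9 dB

41.9 dB


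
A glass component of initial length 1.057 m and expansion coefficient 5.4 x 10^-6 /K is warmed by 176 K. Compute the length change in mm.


Thermal expansion formula: dL = alpha * L0 * dT
  dL = (5.4 x 10^-6) * 1.057 * 176 = 0.00100457 m
Convert to mm: 0.00100457 * 1000 = 1.0046 mm

1.0046 mm


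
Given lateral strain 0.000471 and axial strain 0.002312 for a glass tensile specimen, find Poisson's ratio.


Poisson's ratio: nu = lateral strain / axial strain
  nu = 0.000471 / 0.002312 = 0.2037

0.2037


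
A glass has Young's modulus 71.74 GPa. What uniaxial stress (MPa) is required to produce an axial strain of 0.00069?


Rearrange E = sigma / epsilon:
  sigma = E * epsilon
  E (MPa) = 71.74 * 1000 = 71740
  sigma = 71740 * 0.00069 = 49.5 MPa

49.5 MPa


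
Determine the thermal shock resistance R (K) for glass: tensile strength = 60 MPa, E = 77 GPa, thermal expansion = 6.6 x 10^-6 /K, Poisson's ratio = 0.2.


Thermal shock resistance: R = sigma * (1 - nu) / (E * alpha)
  Numerator = 60 * (1 - 0.2) = 48.0
  Denominator = 77 * 1000 * (6.6 x 10^-6) = 0.5082
  R = 48.0 / 0.5082 = 94.5 K

94.5 K


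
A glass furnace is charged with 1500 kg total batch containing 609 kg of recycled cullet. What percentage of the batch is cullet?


Cullet ratio = (cullet mass / total batch mass) * 100
  Ratio = 609 / 1500 * 100 = 40.6%

40.6%


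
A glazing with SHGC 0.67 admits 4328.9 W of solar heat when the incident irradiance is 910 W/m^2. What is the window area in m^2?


Rearrange Q = Area * SHGC * Irradiance:
  Area = Q / (SHGC * Irradiance)
  Area = 4328.9 / (0.67 * 910) = 7.1 m^2

7.1 m^2


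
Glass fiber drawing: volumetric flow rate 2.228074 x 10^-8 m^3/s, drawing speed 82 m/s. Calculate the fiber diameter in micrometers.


Cross-sectional area from continuity:
  A = Q / v = 2.228074 x 10^-8 / 82 = 2.717163 x 10^-10 m^2
Diameter from circular cross-section:
  d = sqrt(4A / pi) * 10^6 (m -> um)
  d = sqrt(4 * 2.717163 x 10^-10 / pi) * 10^6 = 18.6 um

18.6 um


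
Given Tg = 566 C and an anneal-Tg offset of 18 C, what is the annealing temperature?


The annealing temperature is Tg plus the offset:
  T_anneal = 566 + 18 = 584 C

584 C


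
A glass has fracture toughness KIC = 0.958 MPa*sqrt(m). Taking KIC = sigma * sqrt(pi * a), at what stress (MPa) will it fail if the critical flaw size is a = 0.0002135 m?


Rearrange KIC = sigma * sqrt(pi * a):
  sigma = KIC / sqrt(pi * a)
  sqrt(pi * 0.0002135) = 0.025898
  sigma = 0.958 / 0.025898 = 36.99 MPa

36.99 MPa


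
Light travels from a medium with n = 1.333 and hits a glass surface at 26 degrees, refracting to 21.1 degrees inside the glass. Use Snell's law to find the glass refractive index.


Apply Snell's law: n1 * sin(theta1) = n2 * sin(theta2)
  n2 = n1 * sin(theta1) / sin(theta2)
  sin(26) = 0.438371
  sin(21.1) = 0.359997
  n2 = 1.333 * 0.438371 / 0.359997 = 1.6232

1.6232


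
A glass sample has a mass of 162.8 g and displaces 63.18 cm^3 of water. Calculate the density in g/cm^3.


Use the definition of density:
  rho = mass / volume
  rho = 162.8 / 63.18 = 2.577 g/cm^3

2.577 g/cm^3


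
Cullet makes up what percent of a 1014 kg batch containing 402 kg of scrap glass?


Cullet ratio = (cullet mass / total batch mass) * 100
  Ratio = 402 / 1014 * 100 = 39.64%

39.64%


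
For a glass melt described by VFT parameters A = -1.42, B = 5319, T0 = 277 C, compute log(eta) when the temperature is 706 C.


VFT equation: log(eta) = A + B / (T - T0)
  T - T0 = 706 - 277 = 429
  B / (T - T0) = 5319 / 429 = 12.399
  log(eta) = -1.42 + 12.399 = 10.979

10.979


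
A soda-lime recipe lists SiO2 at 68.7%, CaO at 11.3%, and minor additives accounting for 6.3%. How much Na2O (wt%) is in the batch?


Pieces sum to 100%:
  Na2O = 100 - (SiO2 + CaO + others)
  Na2O = 100 - (68.7 + 11.3 + 6.3) = 13.7%

13.7%


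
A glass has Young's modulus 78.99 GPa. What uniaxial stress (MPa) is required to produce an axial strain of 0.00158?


Rearrange E = sigma / epsilon:
  sigma = E * epsilon
  E (MPa) = 78.99 * 1000 = 78990
  sigma = 78990 * 0.00158 = 124.8 MPa

124.8 MPa


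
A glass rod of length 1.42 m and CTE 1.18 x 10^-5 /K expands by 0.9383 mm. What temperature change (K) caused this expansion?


Rearrange dL = alpha * L0 * dT for dT:
  dT = dL / (alpha * L0)
  dL (m) = 0.9383 / 1000 = 0.0009383
  dT = 0.0009383 / ((1.18 x 10^-5) * 1.42) = 56.0 K

56.0 K


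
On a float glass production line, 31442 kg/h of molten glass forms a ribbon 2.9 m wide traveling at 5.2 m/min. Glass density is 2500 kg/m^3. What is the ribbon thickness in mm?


Ribbon cross-section from mass balance:
  Volume rate = throughput / density = 31442 / 2500 = 12.5768 m^3/h
  thickness = volume rate / (speed * 60 * width), i.e.
  thickness = throughput / (60 * speed * width * density) * 1000
  thickness = 31442 / (60 * 5.2 * 2.9 * 2500) * 1000 = 13.9 mm

13.9 mm


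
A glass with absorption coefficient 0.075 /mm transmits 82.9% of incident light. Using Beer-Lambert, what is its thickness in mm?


Rearrange T = exp(-alpha * thickness):
  thickness = -ln(T) / alpha
  T = 82.9/100 = 0.829
  ln(T) = -0.18754
  -ln(T) = 0.18754
  thickness = 0.18754 / 0.075 = 2.5 mm

2.5 mm


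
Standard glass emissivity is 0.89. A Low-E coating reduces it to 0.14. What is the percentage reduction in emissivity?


Percentage reduction = (1 - coated/uncoated) * 100
  Ratio = 0.14 / 0.89 = 0.1573
  Reduction = (1 - 0.1573) * 100 = 84.3%

84.3%


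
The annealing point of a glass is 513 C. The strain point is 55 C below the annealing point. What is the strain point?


Strain point = annealing point - difference:
  T_strain = 513 - 55 = 458 C

458 C


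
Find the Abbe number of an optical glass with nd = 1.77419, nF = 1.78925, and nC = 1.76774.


Abbe number formula: Vd = (nd - 1) / (nF - nC)
  nd - 1 = 1.77419 - 1 = 0.77419
  nF - nC = 1.78925 - 1.76774 = 0.02151
  Vd = 0.77419 / 0.02151 = 35.99

35.99


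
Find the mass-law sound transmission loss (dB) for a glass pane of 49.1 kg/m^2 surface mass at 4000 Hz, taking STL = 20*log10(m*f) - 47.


Mass law: STL = 20 * log10(m * f) - 47
  m * f = 49.1 * 4000 = 196400
  log10(196400) = 5.29314
  STL = 20 * 5.29314 - 47 = 105.8628 - 47 = 58.9 dB

58.9 dB


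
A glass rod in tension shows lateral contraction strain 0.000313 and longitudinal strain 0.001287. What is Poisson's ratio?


Poisson's ratio: nu = lateral strain / axial strain
  nu = 0.000313 / 0.001287 = 0.2432

0.2432


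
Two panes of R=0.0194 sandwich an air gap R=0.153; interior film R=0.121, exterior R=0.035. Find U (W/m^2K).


Total thermal resistance (series):
  R_total = R_in + R_glass + R_air + R_glass + R_out
  R_total = 0.121 + 0.0194 + 0.153 + 0.0194 + 0.035 = 0.3478 m^2K/W
U-value = 1 / R_total = 1 / 0.3478 = 2.875 W/m^2K

2.875 W/m^2K


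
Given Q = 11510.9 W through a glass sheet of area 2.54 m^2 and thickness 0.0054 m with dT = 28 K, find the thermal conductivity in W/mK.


Fourier's law rearranged: k = Q * t / (A * dT)
  Numerator = 11510.9 * 0.0054 = 62.15886
  Denominator = 2.54 * 28 = 71.12
  k = 62.15886 / 71.12 = 0.874 W/mK

0.874 W/mK


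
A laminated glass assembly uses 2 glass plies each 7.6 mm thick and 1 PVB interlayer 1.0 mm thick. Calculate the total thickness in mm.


Total thickness = glass contribution + PVB contribution
  Glass: 2 * 7.6 = 15.2 mm
  PVB: 1 * 1.0 = 1.0 mm
  Total = 15.2 + 1.0 = 16.2 mm

16.2 mm


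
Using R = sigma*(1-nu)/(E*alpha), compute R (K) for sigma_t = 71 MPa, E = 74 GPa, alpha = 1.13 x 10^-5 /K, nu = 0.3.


Thermal shock resistance: R = sigma * (1 - nu) / (E * alpha)
  Numerator = 71 * (1 - 0.3) = 49.7
  Denominator = 74 * 1000 * (1.13 x 10^-5) = 0.8362
  R = 49.7 / 0.8362 = 59.4 K

59.4 K


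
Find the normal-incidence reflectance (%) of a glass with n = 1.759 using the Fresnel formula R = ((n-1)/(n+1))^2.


Fresnel reflectance at normal incidence:
  R = ((n - 1)/(n + 1))^2
  (n - 1)/(n + 1) = (1.759 - 1)/(1.759 + 1) = 0.2751
  R = 0.2751^2 = 0.07568
  R(%) = 0.07568 * 100 = 7.568%

7.568%


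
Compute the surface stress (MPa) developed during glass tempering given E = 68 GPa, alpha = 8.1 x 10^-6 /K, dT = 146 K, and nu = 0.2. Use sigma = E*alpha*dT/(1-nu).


Tempering stress: sigma = E * alpha * dT / (1 - nu)
  E (MPa) = 68 * 1000 = 68000
  Numerator = 68000 * (8.1 x 10^-6) * 146 = 80.4168
  Denominator = 1 - 0.2 = 0.8
  sigma = 80.4168 / 0.8 = 100.5 MPa

100.5 MPa


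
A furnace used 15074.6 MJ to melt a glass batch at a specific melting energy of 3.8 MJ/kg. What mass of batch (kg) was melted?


Rearrange E = m * s for m:
  m = E / s
  m = 15074.6 / 3.8 = 3967.0 kg

3967.0 kg


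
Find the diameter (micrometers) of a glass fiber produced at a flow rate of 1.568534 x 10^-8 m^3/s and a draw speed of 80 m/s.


Cross-sectional area from continuity:
  A = Q / v = 1.568534 x 10^-8 / 80 = 1.960667 x 10^-10 m^2
Diameter from circular cross-section:
  d = sqrt(4A / pi) * 10^6 (m -> um)
  d = sqrt(4 * 1.960667 x 10^-10 / pi) * 10^6 = 15.8 um

15.8 um


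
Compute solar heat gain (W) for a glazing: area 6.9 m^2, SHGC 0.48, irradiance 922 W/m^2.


Solar heat gain: Q = Area * SHGC * Irradiance
  Q = 6.9 * 0.48 * 922 = 3053.7 W

3053.7 W


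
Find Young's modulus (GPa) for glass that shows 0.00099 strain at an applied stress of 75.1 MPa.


Young's modulus: E = stress / strain
  E = 75.1 MPa / 0.00099 = 75858.59 MPa
Convert to GPa: 75858.59 / 1000 = 75.86 GPa

75.86 GPa


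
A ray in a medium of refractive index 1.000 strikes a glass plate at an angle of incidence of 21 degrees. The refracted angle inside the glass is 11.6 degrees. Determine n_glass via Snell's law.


Apply Snell's law: n1 * sin(theta1) = n2 * sin(theta2)
  n2 = n1 * sin(theta1) / sin(theta2)
  sin(21) = 0.358368
  sin(11.6) = 0.201078
  n2 = 1.000 * 0.358368 / 0.201078 = 1.7822

1.7822


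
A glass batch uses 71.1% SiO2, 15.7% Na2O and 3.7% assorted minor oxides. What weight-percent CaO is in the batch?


Pieces sum to 100%:
  CaO = 100 - (SiO2 + Na2O + others)
  CaO = 100 - (71.1 + 15.7 + 3.7) = 9.5%

9.5%


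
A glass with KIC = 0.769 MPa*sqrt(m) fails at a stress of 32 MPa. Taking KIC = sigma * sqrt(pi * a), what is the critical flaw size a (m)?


Rearrange KIC = sigma * sqrt(pi * a):
  sqrt(pi * a) = KIC / sigma
  sqrt(pi * a) = 0.769 / 32 = 0.024031
  a = (KIC / sigma)^2 / pi
  a = 0.024031^2 / pi = 0.0001838 m

0.0001838 m


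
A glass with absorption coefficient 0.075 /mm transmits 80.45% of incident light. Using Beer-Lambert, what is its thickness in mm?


Rearrange T = exp(-alpha * thickness):
  thickness = -ln(T) / alpha
  T = 80.45/100 = 0.8045
  ln(T) = -0.21753
  -ln(T) = 0.21753
  thickness = 0.21753 / 0.075 = 2.9 mm

2.9 mm


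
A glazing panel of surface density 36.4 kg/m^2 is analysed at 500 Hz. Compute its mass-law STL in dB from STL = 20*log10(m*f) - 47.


Mass law: STL = 20 * log10(m * f) - 47
  m * f = 36.4 * 500 = 18200
  log10(18200) = 4.26007
  STL = 20 * 4.26007 - 47 = 85.2014 - 47 = 38.2 dB

38.2 dB


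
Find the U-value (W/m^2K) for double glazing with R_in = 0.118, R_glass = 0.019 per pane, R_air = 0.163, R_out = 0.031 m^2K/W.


Total thermal resistance (series):
  R_total = R_in + R_glass + R_air + R_glass + R_out
  R_total = 0.118 + 0.019 + 0.163 + 0.019 + 0.031 = 0.35 m^2K/W
U-value = 1 / R_total = 1 / 0.35 = 2.857 W/m^2K

2.857 W/m^2K


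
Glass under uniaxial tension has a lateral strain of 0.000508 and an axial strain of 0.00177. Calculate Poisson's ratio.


Poisson's ratio: nu = lateral strain / axial strain
  nu = 0.000508 / 0.00177 = 0.287

0.287


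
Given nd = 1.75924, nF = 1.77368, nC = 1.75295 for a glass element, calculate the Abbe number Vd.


Abbe number formula: Vd = (nd - 1) / (nF - nC)
  nd - 1 = 1.75924 - 1 = 0.75924
  nF - nC = 1.77368 - 1.75295 = 0.02073
  Vd = 0.75924 / 0.02073 = 36.63

36.63


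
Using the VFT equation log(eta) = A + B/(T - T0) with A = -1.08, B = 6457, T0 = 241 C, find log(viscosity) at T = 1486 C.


VFT equation: log(eta) = A + B / (T - T0)
  T - T0 = 1486 - 241 = 1245
  B / (T - T0) = 6457 / 1245 = 5.186
  log(eta) = -1.08 + 5.186 = 4.106

4.106


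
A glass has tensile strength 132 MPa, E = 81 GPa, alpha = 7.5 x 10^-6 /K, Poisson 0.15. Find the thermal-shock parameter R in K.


Thermal shock resistance: R = sigma * (1 - nu) / (E * alpha)
  Numerator = 132 * (1 - 0.15) = 112.2
  Denominator = 81 * 1000 * (7.5 x 10^-6) = 0.6075
  R = 112.2 / 0.6075 = 184.7 K

184.7 K


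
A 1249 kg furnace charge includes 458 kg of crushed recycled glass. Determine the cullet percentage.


Cullet ratio = (cullet mass / total batch mass) * 100
  Ratio = 458 / 1249 * 100 = 36.67%

36.67%


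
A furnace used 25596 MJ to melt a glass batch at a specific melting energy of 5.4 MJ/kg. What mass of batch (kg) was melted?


Rearrange E = m * s for m:
  m = E / s
  m = 25596 / 5.4 = 4740.0 kg

4740.0 kg


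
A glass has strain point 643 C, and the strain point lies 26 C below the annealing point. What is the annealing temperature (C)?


T_anneal = T_strain + gap:
  T_anneal = 643 + 26 = 669 C

669 C


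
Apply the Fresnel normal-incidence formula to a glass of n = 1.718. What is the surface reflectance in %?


Fresnel reflectance at normal incidence:
  R = ((n - 1)/(n + 1))^2
  (n - 1)/(n + 1) = (1.718 - 1)/(1.718 + 1) = 0.264165
  R = 0.264165^2 = 0.0697831
  R(%) = 0.0697831 * 100 = 6.978%

6.978%


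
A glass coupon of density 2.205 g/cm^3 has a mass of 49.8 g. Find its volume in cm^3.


Rearrange rho = m / V:
  V = m / rho
  V = 49.8 / 2.205 = 22.585 cm^3

22.585 cm^3


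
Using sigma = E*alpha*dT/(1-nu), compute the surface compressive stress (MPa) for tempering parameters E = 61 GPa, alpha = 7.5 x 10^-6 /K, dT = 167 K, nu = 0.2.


Tempering stress: sigma = E * alpha * dT / (1 - nu)
  E (MPa) = 61 * 1000 = 61000
  Numerator = 61000 * (7.5 x 10^-6) * 167 = 76.4025
  Denominator = 1 - 0.2 = 0.8
  sigma = 76.4025 / 0.8 = 95.5 MPa

95.5 MPa


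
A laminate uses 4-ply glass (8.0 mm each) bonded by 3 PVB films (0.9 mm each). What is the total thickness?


Total thickness = glass contribution + PVB contribution
  Glass: 4 * 8.0 = 32.0 mm
  PVB: 3 * 0.9 = 2.7 mm
  Total = 32.0 + 2.7 = 34.7 mm

34.7 mm


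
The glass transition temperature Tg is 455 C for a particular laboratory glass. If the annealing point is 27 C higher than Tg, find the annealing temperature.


The annealing temperature is Tg plus the offset:
  T_anneal = 455 + 27 = 482 C

482 C


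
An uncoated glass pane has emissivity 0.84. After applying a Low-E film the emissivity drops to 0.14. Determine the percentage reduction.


Percentage reduction = (1 - coated/uncoated) * 100
  Ratio = 0.14 / 0.84 = 0.1667
  Reduction = (1 - 0.1667) * 100 = 83.3%

83.3%


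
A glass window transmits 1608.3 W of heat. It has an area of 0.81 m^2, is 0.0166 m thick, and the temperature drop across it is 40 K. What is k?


Fourier's law rearranged: k = Q * t / (A * dT)
  Numerator = 1608.3 * 0.0166 = 26.69778
  Denominator = 0.81 * 40 = 32.4
  k = 26.69778 / 32.4 = 0.824 W/mK

0.824 W/mK


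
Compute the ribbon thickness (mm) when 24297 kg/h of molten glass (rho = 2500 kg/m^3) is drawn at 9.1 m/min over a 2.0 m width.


Ribbon cross-section from mass balance:
  Volume rate = throughput / density = 24297 / 2500 = 9.7188 m^3/h
  thickness = volume rate / (speed * 60 * width), i.e.
  thickness = throughput / (60 * speed * width * density) * 1000
  thickness = 24297 / (60 * 9.1 * 2.0 * 2500) * 1000 = 8.9 mm

8.9 mm


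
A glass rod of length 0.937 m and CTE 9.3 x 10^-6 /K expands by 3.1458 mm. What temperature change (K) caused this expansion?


Rearrange dL = alpha * L0 * dT for dT:
  dT = dL / (alpha * L0)
  dL (m) = 3.1458 / 1000 = 0.0031458
  dT = 0.0031458 / ((9.3 x 10^-6) * 0.937) = 361.0 K

361.0 K


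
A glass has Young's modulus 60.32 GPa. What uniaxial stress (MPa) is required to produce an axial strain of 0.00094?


Rearrange E = sigma / epsilon:
  sigma = E * epsilon
  E (MPa) = 60.32 * 1000 = 60320
  sigma = 60320 * 0.00094 = 56.7 MPa

56.7 MPa


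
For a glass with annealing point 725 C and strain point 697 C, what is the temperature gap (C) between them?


Gap = T_anneal - T_strain:
  gap = 725 - 697 = 28 C

28 C


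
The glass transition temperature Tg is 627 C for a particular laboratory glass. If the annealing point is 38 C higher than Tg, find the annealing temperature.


The annealing temperature is Tg plus the offset:
  T_anneal = 627 + 38 = 665 C

665 C


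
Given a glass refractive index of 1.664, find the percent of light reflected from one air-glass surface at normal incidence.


Fresnel reflectance at normal incidence:
  R = ((n - 1)/(n + 1))^2
  (n - 1)/(n + 1) = (1.664 - 1)/(1.664 + 1) = 0.249249
  R = 0.249249^2 = 0.0621251
  R(%) = 0.0621251 * 100 = 6.213%

6.213%


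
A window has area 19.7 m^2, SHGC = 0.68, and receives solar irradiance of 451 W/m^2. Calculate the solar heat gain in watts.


Solar heat gain: Q = Area * SHGC * Irradiance
  Q = 19.7 * 0.68 * 451 = 6041.6 W

6041.6 W


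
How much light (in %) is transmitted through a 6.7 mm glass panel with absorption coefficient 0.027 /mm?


Beer-Lambert law: T = exp(-alpha * thickness)
  exponent = -0.027 * 6.7 = -0.1809
  T = exp(-0.1809) = 0.8345
  Percentage = 0.8345 * 100 = 83.45%

83.45%


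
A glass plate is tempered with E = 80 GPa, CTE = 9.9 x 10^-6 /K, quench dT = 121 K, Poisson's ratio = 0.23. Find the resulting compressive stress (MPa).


Tempering stress: sigma = E * alpha * dT / (1 - nu)
  E (MPa) = 80 * 1000 = 80000
  Numerator = 80000 * (9.9 x 10^-6) * 121 = 95.832
  Denominator = 1 - 0.23 = 0.77
  sigma = 95.832 / 0.77 = 124.5 MPa

124.5 MPa


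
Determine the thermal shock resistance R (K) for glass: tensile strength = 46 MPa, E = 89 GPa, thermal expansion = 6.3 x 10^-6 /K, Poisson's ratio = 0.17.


Thermal shock resistance: R = sigma * (1 - nu) / (E * alpha)
  Numerator = 46 * (1 - 0.17) = 38.18
  Denominator = 89 * 1000 * (6.3 x 10^-6) = 0.5607
  R = 38.18 / 0.5607 = 68.1 K

68.1 K


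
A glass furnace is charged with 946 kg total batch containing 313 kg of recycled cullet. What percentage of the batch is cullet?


Cullet ratio = (cullet mass / total batch mass) * 100
  Ratio = 313 / 946 * 100 = 33.09%

33.09%


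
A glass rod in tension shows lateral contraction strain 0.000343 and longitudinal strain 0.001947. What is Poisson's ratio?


Poisson's ratio: nu = lateral strain / axial strain
  nu = 0.000343 / 0.001947 = 0.1762

0.1762


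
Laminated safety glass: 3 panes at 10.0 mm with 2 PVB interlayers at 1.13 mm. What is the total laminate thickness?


Total thickness = glass contribution + PVB contribution
  Glass: 3 * 10.0 = 30.0 mm
  PVB: 2 * 1.13 = 2.26 mm
  Total = 30.0 + 2.26 = 32.26 mm

32.26 mm


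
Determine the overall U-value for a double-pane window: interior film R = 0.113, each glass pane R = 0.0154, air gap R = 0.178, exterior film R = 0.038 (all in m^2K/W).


Total thermal resistance (series):
  R_total = R_in + R_glass + R_air + R_glass + R_out
  R_total = 0.113 + 0.0154 + 0.178 + 0.0154 + 0.038 = 0.3598 m^2K/W
U-value = 1 / R_total = 1 / 0.3598 = 2.779 W/m^2K

2.779 W/m^2K


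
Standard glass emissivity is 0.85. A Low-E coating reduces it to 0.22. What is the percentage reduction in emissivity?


Percentage reduction = (1 - coated/uncoated) * 100
  Ratio = 0.22 / 0.85 = 0.2588
  Reduction = (1 - 0.2588) * 100 = 74.1%

74.1%


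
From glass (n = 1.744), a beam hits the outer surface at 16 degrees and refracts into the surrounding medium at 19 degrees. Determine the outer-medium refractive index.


Apply Snell's law: n1 * sin(theta1) = n2 * sin(theta2)
  n2 = n1 * sin(theta1) / sin(theta2)
  sin(16) = 0.275637
  sin(19) = 0.325568
  n2 = 1.744 * 0.275637 / 0.325568 = 1.4765

1.4765


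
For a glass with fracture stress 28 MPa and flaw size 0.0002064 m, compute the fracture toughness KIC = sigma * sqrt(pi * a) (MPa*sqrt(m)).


Fracture toughness: KIC = sigma * sqrt(pi * a)
  pi * a = pi * 0.0002064 = 0.000648425
  sqrt(pi * a) = 0.025464
  KIC = 28 * 0.025464 = 0.713 MPa*sqrt(m)

0.713 MPa*sqrt(m)


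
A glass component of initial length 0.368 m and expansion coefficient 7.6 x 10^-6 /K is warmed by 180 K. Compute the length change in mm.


Thermal expansion formula: dL = alpha * L0 * dT
  dL = (7.6 x 10^-6) * 0.368 * 180 = 0.00050342 m
Convert to mm: 0.00050342 * 1000 = 0.5034 mm

0.5034 mm


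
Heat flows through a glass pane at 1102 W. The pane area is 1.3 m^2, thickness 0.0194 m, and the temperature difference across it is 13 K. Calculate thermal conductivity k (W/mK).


Fourier's law rearranged: k = Q * t / (A * dT)
  Numerator = 1102 * 0.0194 = 21.3788
  Denominator = 1.3 * 13 = 16.9
  k = 21.3788 / 16.9 = 1.265 W/mK

1.265 W/mK


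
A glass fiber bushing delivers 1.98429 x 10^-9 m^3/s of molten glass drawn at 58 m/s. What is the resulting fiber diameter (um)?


Cross-sectional area from continuity:
  A = Q / v = 1.98429 x 10^-9 / 58 = 3.42119 x 10^-11 m^2
Diameter from circular cross-section:
  d = sqrt(4A / pi) * 10^6 (m -> um)
  d = sqrt(4 * 3.42119 x 10^-11 / pi) * 10^6 = 6.6 um

6.6 um


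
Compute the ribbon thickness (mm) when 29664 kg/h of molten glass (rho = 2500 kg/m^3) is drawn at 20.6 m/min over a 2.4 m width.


Ribbon cross-section from mass balance:
  Volume rate = throughput / density = 29664 / 2500 = 11.8656 m^3/h
  thickness = volume rate / (speed * 60 * width), i.e.
  thickness = throughput / (60 * speed * width * density) * 1000
  thickness = 29664 / (60 * 20.6 * 2.4 * 2500) * 1000 = 4.0 mm

4.0 mm


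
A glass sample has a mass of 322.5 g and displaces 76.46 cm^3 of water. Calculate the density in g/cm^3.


Use the definition of density:
  rho = mass / volume
  rho = 322.5 / 76.46 = 4.218 g/cm^3

4.218 g/cm^3


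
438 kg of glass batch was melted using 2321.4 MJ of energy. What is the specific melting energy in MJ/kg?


Rearrange E = m * s for s:
  s = E / m
  s = 2321.4 / 438 = 5.3 MJ/kg

5.3 MJ/kg


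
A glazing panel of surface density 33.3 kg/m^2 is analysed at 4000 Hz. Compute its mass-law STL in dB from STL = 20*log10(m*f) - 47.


Mass law: STL = 20 * log10(m * f) - 47
  m * f = 33.3 * 4000 = 133200
  log10(133200) = 5.1245
  STL = 20 * 5.1245 - 47 = 102.49 - 47 = 55.5 dB

55.5 dB


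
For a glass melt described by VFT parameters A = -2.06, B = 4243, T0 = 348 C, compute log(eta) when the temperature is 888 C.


VFT equation: log(eta) = A + B / (T - T0)
  T - T0 = 888 - 348 = 540
  B / (T - T0) = 4243 / 540 = 7.857
  log(eta) = -2.06 + 7.857 = 5.797

5.797


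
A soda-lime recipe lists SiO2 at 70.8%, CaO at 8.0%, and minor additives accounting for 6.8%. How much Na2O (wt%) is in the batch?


Pieces sum to 100%:
  Na2O = 100 - (SiO2 + CaO + others)
  Na2O = 100 - (70.8 + 8.0 + 6.8) = 14.4%

14.4%


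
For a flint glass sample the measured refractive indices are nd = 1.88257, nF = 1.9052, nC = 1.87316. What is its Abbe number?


Abbe number formula: Vd = (nd - 1) / (nF - nC)
  nd - 1 = 1.88257 - 1 = 0.88257
  nF - nC = 1.9052 - 1.87316 = 0.03204
  Vd = 0.88257 / 0.03204 = 27.55

27.55


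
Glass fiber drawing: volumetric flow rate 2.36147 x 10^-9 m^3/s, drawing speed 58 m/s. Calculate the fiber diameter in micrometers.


Cross-sectional area from continuity:
  A = Q / v = 2.36147 x 10^-9 / 58 = 4.0715 x 10^-11 m^2
Diameter from circular cross-section:
  d = sqrt(4A / pi) * 10^6 (m -> um)
  d = sqrt(4 * 4.0715 x 10^-11 / pi) * 10^6 = 7.2 um

7.2 um


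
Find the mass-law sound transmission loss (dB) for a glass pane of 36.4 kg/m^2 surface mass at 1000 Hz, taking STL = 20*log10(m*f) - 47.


Mass law: STL = 20 * log10(m * f) - 47
  m * f = 36.4 * 1000 = 36400
  log10(36400) = 4.5611
  STL = 20 * 4.5611 - 47 = 91.222 - 47 = 44.2 dB

44.2 dB


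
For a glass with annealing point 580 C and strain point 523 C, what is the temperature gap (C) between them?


Gap = T_anneal - T_strain:
  gap = 580 - 523 = 57 C

57 C


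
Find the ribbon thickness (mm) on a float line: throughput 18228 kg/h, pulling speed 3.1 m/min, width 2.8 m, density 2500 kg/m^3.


Ribbon cross-section from mass balance:
  Volume rate = throughput / density = 18228 / 2500 = 7.2912 m^3/h
  thickness = volume rate / (speed * 60 * width), i.e.
  thickness = throughput / (60 * speed * width * density) * 1000
  thickness = 18228 / (60 * 3.1 * 2.8 * 2500) * 1000 = 14.0 mm

14.0 mm


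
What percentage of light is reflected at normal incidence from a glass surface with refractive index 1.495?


Fresnel reflectance at normal incidence:
  R = ((n - 1)/(n + 1))^2
  (n - 1)/(n + 1) = (1.495 - 1)/(1.495 + 1) = 0.198397
  R = 0.198397^2 = 0.0393614
  R(%) = 0.0393614 * 100 = 3.936%

3.936%


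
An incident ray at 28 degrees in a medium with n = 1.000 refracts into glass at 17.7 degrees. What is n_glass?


Apply Snell's law: n1 * sin(theta1) = n2 * sin(theta2)
  n2 = n1 * sin(theta1) / sin(theta2)
  sin(28) = 0.469472
  sin(17.7) = 0.304033
  n2 = 1.000 * 0.469472 / 0.304033 = 1.5441

1.5441


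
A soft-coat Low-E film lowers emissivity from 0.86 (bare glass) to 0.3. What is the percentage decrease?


Percentage reduction = (1 - coated/uncoated) * 100
  Ratio = 0.3 / 0.86 = 0.3488
  Reduction = (1 - 0.3488) * 100 = 65.1%

65.1%


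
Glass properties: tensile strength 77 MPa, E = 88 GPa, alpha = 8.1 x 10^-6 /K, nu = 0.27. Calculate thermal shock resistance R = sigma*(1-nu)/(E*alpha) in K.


Thermal shock resistance: R = sigma * (1 - nu) / (E * alpha)
  Numerator = 77 * (1 - 0.27) = 56.21
  Denominator = 88 * 1000 * (8.1 x 10^-6) = 0.7128
  R = 56.21 / 0.7128 = 78.9 K

78.9 K


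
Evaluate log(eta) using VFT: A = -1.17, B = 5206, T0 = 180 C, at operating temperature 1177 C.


VFT equation: log(eta) = A + B / (T - T0)
  T - T0 = 1177 - 180 = 997
  B / (T - T0) = 5206 / 997 = 5.222
  log(eta) = -1.17 + 5.222 = 4.052

4.052


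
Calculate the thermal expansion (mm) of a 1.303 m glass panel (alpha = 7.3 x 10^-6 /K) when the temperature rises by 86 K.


Thermal expansion formula: dL = alpha * L0 * dT
  dL = (7.3 x 10^-6) * 1.303 * 86 = 0.00081802 m
Convert to mm: 0.00081802 * 1000 = 0.818 mm

0.818 mm


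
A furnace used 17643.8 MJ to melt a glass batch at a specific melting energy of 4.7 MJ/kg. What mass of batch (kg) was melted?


Rearrange E = m * s for m:
  m = E / s
  m = 17643.8 / 4.7 = 3754.0 kg

3754.0 kg


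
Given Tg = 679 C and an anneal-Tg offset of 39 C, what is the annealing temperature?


The annealing temperature is Tg plus the offset:
  T_anneal = 679 + 39 = 718 C

718 C


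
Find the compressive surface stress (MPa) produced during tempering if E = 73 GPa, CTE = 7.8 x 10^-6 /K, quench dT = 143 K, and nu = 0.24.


Tempering stress: sigma = E * alpha * dT / (1 - nu)
  E (MPa) = 73 * 1000 = 73000
  Numerator = 73000 * (7.8 x 10^-6) * 143 = 81.4242
  Denominator = 1 - 0.24 = 0.76
  sigma = 81.4242 / 0.76 = 107.1 MPa

107.1 MPa


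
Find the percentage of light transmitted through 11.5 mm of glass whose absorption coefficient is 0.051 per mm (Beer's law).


Beer-Lambert law: T = exp(-alpha * thickness)
  exponent = -0.051 * 11.5 = -0.5865
  T = exp(-0.5865) = 0.5563
  Percentage = 0.5563 * 100 = 55.63%

55.63%


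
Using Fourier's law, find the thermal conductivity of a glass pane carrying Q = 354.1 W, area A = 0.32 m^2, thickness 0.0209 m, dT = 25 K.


Fourier's law rearranged: k = Q * t / (A * dT)
  Numerator = 354.1 * 0.0209 = 7.40069
  Denominator = 0.32 * 25 = 8.0
  k = 7.40069 / 8.0 = 0.925 W/mK

0.925 W/mK


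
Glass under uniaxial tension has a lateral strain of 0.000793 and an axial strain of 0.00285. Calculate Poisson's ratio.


Poisson's ratio: nu = lateral strain / axial strain
  nu = 0.000793 / 0.00285 = 0.2782

0.2782


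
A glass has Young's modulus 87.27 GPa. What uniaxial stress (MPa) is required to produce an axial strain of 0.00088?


Rearrange E = sigma / epsilon:
  sigma = E * epsilon
  E (MPa) = 87.27 * 1000 = 87270
  sigma = 87270 * 0.00088 = 76.8 MPa

76.8 MPa


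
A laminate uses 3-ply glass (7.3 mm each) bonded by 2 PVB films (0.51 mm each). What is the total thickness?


Total thickness = glass contribution + PVB contribution
  Glass: 3 * 7.3 = 21.9 mm
  PVB: 2 * 0.51 = 1.02 mm
  Total = 21.9 + 1.02 = 22.92 mm

22.92 mm


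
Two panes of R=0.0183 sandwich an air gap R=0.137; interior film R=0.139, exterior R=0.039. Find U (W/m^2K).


Total thermal resistance (series):
  R_total = R_in + R_glass + R_air + R_glass + R_out
  R_total = 0.139 + 0.0183 + 0.137 + 0.0183 + 0.039 = 0.3516 m^2K/W
U-value = 1 / R_total = 1 / 0.3516 = 2.844 W/m^2K

2.844 W/m^2K


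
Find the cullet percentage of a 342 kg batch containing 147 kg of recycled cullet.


Cullet ratio = (cullet mass / total batch mass) * 100
  Ratio = 147 / 342 * 100 = 42.98%

42.98%


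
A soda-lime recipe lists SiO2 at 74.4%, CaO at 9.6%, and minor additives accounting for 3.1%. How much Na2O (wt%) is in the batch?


Pieces sum to 100%:
  Na2O = 100 - (SiO2 + CaO + others)
  Na2O = 100 - (74.4 + 9.6 + 3.1) = 12.9%

12.9%


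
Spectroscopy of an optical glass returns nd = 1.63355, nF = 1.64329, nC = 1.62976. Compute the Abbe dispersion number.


Abbe number formula: Vd = (nd - 1) / (nF - nC)
  nd - 1 = 1.63355 - 1 = 0.63355
  nF - nC = 1.64329 - 1.62976 = 0.01353
  Vd = 0.63355 / 0.01353 = 46.83

46.83


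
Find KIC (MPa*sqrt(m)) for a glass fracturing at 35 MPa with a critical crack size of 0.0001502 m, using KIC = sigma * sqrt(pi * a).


Fracture toughness: KIC = sigma * sqrt(pi * a)
  pi * a = pi * 0.0001502 = 0.000471867
  sqrt(pi * a) = 0.021722
  KIC = 35 * 0.021722 = 0.76 MPa*sqrt(m)

0.76 MPa*sqrt(m)


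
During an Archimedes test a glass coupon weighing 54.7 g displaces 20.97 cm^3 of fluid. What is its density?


Use the definition of density:
  rho = mass / volume
  rho = 54.7 / 20.97 = 2.608 g/cm^3

2.608 g/cm^3


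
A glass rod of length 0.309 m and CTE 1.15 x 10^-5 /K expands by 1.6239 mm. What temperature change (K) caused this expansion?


Rearrange dL = alpha * L0 * dT for dT:
  dT = dL / (alpha * L0)
  dL (m) = 1.6239 / 1000 = 0.0016239
  dT = 0.0016239 / ((1.15 x 10^-5) * 0.309) = 457.0 K

457.0 K


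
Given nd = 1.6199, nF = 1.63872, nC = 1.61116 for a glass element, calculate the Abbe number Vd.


Abbe number formula: Vd = (nd - 1) / (nF - nC)
  nd - 1 = 1.6199 - 1 = 0.6199
  nF - nC = 1.63872 - 1.61116 = 0.02756
  Vd = 0.6199 / 0.02756 = 22.49

22.49


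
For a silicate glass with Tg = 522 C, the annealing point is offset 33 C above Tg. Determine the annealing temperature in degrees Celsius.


The annealing temperature is Tg plus the offset:
  T_anneal = 522 + 33 = 555 C

555 C


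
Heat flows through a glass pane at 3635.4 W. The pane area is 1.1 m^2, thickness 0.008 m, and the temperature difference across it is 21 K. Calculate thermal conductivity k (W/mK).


Fourier's law rearranged: k = Q * t / (A * dT)
  Numerator = 3635.4 * 0.008 = 29.0832
  Denominator = 1.1 * 21 = 23.1
  k = 29.0832 / 23.1 = 1.259 W/mK

1.259 W/mK


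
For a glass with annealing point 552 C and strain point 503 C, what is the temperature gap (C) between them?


Gap = T_anneal - T_strain:
  gap = 552 - 503 = 49 C

49 C


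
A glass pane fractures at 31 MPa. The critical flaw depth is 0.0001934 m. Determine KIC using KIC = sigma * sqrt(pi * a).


Fracture toughness: KIC = sigma * sqrt(pi * a)
  pi * a = pi * 0.0001934 = 0.000607584
  sqrt(pi * a) = 0.024649
  KIC = 31 * 0.024649 = 0.764 MPa*sqrt(m)

0.764 MPa*sqrt(m)


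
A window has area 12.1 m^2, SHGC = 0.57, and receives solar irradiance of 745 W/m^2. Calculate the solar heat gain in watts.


Solar heat gain: Q = Area * SHGC * Irradiance
  Q = 12.1 * 0.57 * 745 = 5138.3 W

5138.3 W


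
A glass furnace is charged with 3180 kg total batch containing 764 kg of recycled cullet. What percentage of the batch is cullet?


Cullet ratio = (cullet mass / total batch mass) * 100
  Ratio = 764 / 3180 * 100 = 24.03%

24.03%


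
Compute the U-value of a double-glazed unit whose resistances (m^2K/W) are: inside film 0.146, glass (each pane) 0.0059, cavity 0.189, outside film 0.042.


Total thermal resistance (series):
  R_total = R_in + R_glass + R_air + R_glass + R_out
  R_total = 0.146 + 0.0059 + 0.189 + 0.0059 + 0.042 = 0.3888 m^2K/W
U-value = 1 / R_total = 1 / 0.3888 = 2.572 W/m^2K

2.572 W/m^2K


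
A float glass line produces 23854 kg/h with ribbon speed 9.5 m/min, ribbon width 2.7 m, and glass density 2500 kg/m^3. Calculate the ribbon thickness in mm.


Ribbon cross-section from mass balance:
  Volume rate = throughput / density = 23854 / 2500 = 9.5416 m^3/h
  thickness = volume rate / (speed * 60 * width), i.e.
  thickness = throughput / (60 * speed * width * density) * 1000
  thickness = 23854 / (60 * 9.5 * 2.7 * 2500) * 1000 = 6.2 mm

6.2 mm


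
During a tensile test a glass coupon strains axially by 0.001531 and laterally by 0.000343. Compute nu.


Poisson's ratio: nu = lateral strain / axial strain
  nu = 0.000343 / 0.001531 = 0.224

0.224


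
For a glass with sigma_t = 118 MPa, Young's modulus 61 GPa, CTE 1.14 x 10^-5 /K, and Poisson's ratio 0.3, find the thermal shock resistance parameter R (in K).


Thermal shock resistance: R = sigma * (1 - nu) / (E * alpha)
  Numerator = 118 * (1 - 0.3) = 82.6
  Denominator = 61 * 1000 * (1.14 x 10^-5) = 0.6954
  R = 82.6 / 0.6954 = 118.8 K

118.8 K


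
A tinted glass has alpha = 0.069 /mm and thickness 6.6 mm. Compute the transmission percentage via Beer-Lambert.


Beer-Lambert law: T = exp(-alpha * thickness)
  exponent = -0.069 * 6.6 = -0.4554
  T = exp(-0.4554) = 0.6342
  Percentage = 0.6342 * 100 = 63.42%

63.42%


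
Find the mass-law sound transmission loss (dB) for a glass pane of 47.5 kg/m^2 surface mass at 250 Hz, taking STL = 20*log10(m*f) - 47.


Mass law: STL = 20 * log10(m * f) - 47
  m * f = 47.5 * 250 = 11875
  log10(11875) = 4.07463
  STL = 20 * 4.07463 - 47 = 81.4926 - 47 = 34.5 dB

34.5 dB


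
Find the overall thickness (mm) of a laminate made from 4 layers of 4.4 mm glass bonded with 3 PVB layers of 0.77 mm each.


Total thickness = glass contribution + PVB contribution
  Glass: 4 * 4.4 = 17.6 mm
  PVB: 3 * 0.77 = 2.31 mm
  Total = 17.6 + 2.31 = 19.91 mm

19.91 mm


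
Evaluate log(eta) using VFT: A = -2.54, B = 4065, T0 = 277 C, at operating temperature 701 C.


VFT equation: log(eta) = A + B / (T - T0)
  T - T0 = 701 - 277 = 424
  B / (T - T0) = 4065 / 424 = 9.587
  log(eta) = -2.54 + 9.587 = 7.047

7.047


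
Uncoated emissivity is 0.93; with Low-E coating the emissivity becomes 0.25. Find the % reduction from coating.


Percentage reduction = (1 - coated/uncoated) * 100
  Ratio = 0.25 / 0.93 = 0.2688
  Reduction = (1 - 0.2688) * 100 = 73.1%

73.1%


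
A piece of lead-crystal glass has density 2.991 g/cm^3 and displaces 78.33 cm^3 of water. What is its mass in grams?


Rearrange rho = m / V:
  m = rho * V
  m = 2.991 * 78.33 = 234.285 g

234.285 g


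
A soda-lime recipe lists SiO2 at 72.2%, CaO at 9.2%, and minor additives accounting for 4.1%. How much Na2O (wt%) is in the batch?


Pieces sum to 100%:
  Na2O = 100 - (SiO2 + CaO + others)
  Na2O = 100 - (72.2 + 9.2 + 4.1) = 14.5%

14.5%


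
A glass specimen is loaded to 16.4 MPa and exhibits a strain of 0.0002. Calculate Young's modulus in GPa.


Young's modulus: E = stress / strain
  E = 16.4 MPa / 0.0002 = 82000 MPa
Convert to GPa: 82000 / 1000 = 82.0 GPa

82.0 GPa


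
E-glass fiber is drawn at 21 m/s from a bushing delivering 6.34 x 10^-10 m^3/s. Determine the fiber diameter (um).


Cross-sectional area from continuity:
  A = Q / v = 6.34 x 10^-10 / 21 = 3.019048 x 10^-11 m^2
Diameter from circular cross-section:
  d = sqrt(4A / pi) * 10^6 (m -> um)
  d = sqrt(4 * 3.019048 x 10^-11 / pi) * 10^6 = 6.2 um

6.2 um


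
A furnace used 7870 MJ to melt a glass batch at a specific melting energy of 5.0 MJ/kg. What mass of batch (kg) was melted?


Rearrange E = m * s for m:
  m = E / s
  m = 7870 / 5.0 = 1574.0 kg

1574.0 kg


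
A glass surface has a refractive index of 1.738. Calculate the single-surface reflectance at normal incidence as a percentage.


Fresnel reflectance at normal incidence:
  R = ((n - 1)/(n + 1))^2
  (n - 1)/(n + 1) = (1.738 - 1)/(1.738 + 1) = 0.26954
  R = 0.26954^2 = 0.0726518
  R(%) = 0.0726518 * 100 = 7.265%

7.265%


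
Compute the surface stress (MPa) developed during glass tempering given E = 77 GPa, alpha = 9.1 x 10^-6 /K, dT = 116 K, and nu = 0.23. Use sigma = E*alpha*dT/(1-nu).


Tempering stress: sigma = E * alpha * dT / (1 - nu)
  E (MPa) = 77 * 1000 = 77000
  Numerator = 77000 * (9.1 x 10^-6) * 116 = 81.2812
  Denominator = 1 - 0.23 = 0.77
  sigma = 81.2812 / 0.77 = 105.6 MPa

105.6 MPa


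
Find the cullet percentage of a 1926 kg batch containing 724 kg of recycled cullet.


Cullet ratio = (cullet mass / total batch mass) * 100
  Ratio = 724 / 1926 * 100 = 37.59%

37.59%


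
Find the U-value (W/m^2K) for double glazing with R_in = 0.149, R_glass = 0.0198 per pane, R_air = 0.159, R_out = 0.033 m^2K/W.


Total thermal resistance (series):
  R_total = R_in + R_glass + R_air + R_glass + R_out
  R_total = 0.149 + 0.0198 + 0.159 + 0.0198 + 0.033 = 0.3806 m^2K/W
U-value = 1 / R_total = 1 / 0.3806 = 2.627 W/m^2K

2.627 W/m^2K


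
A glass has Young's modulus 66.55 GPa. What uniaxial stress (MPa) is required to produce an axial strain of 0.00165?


Rearrange E = sigma / epsilon:
  sigma = E * epsilon
  E (MPa) = 66.55 * 1000 = 66550
  sigma = 66550 * 0.00165 = 109.81 MPa

109.81 MPa


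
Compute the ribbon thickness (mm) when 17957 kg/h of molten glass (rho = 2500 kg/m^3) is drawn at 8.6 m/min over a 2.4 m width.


Ribbon cross-section from mass balance:
  Volume rate = throughput / density = 17957 / 2500 = 7.1828 m^3/h
  thickness = volume rate / (speed * 60 * width), i.e.
  thickness = throughput / (60 * speed * width * density) * 1000
  thickness = 17957 / (60 * 8.6 * 2.4 * 2500) * 1000 = 5.8 mm

5.8 mm


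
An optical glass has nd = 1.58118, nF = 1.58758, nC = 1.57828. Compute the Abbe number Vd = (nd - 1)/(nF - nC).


Abbe number formula: Vd = (nd - 1) / (nF - nC)
  nd - 1 = 1.58118 - 1 = 0.58118
  nF - nC = 1.58758 - 1.57828 = 0.0093
  Vd = 0.58118 / 0.0093 = 62.49

62.49
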